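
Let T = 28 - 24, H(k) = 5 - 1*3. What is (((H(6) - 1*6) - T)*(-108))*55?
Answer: 47520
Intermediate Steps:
H(k) = 2 (H(k) = 5 - 3 = 2)
T = 4
(((H(6) - 1*6) - T)*(-108))*55 = (((2 - 1*6) - 1*4)*(-108))*55 = (((2 - 6) - 4)*(-108))*55 = ((-4 - 4)*(-108))*55 = -8*(-108)*55 = 864*55 = 47520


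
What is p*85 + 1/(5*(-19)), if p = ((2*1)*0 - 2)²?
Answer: 32299/95 ≈ 339.99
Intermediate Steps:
p = 4 (p = (2*0 - 2)² = (0 - 2)² = (-2)² = 4)
p*85 + 1/(5*(-19)) = 4*85 + 1/(5*(-19)) = 340 + 1/(-95) = 340 - 1/95 = 32299/95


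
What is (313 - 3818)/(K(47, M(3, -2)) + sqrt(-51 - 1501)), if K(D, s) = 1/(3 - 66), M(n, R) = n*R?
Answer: 220815/6159889 + 55645380*I*sqrt(97)/6159889 ≈ 0.035847 + 88.97*I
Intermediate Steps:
M(n, R) = R*n
K(D, s) = -1/63 (K(D, s) = 1/(-63) = -1/63)
(313 - 3818)/(K(47, M(3, -2)) + sqrt(-51 - 1501)) = (313 - 3818)/(-1/63 + sqrt(-51 - 1501)) = -3505/(-1/63 + sqrt(-1552)) = -3505/(-1/63 + 4*I*sqrt(97))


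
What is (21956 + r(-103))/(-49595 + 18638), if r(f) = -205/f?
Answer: -753891/1062857 ≈ -0.70931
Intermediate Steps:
(21956 + r(-103))/(-49595 + 18638) = (21956 - 205/(-103))/(-49595 + 18638) = (21956 - 205*(-1/103))/(-30957) = (21956 + 205/103)*(-1/30957) = (2261673/103)*(-1/30957) = -753891/1062857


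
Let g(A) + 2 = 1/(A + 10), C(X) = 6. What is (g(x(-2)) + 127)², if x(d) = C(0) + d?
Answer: 3066001/196 ≈ 15643.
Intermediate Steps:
x(d) = 6 + d
g(A) = -2 + 1/(10 + A) (g(A) = -2 + 1/(A + 10) = -2 + 1/(10 + A))
(g(x(-2)) + 127)² = ((-19 - 2*(6 - 2))/(10 + (6 - 2)) + 127)² = ((-19 - 2*4)/(10 + 4) + 127)² = ((-19 - 8)/14 + 127)² = ((1/14)*(-27) + 127)² = (-27/14 + 127)² = (1751/14)² = 3066001/196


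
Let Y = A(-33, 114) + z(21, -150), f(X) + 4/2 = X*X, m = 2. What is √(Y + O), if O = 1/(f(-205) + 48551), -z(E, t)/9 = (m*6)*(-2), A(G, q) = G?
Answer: √1501267944682/90574 ≈ 13.528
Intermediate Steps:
f(X) = -2 + X² (f(X) = -2 + X*X = -2 + X²)
z(E, t) = 216 (z(E, t) = -9*2*6*(-2) = -108*(-2) = -9*(-24) = 216)
O = 1/90574 (O = 1/((-2 + (-205)²) + 48551) = 1/((-2 + 42025) + 48551) = 1/(42023 + 48551) = 1/90574 ≈ 1.1041e-5)
Y = 183 (Y = -33 + 216 = 183)
√(Y + O) = √(183 + 1/90574) = √(16575043/90574) = √1501267944682/90574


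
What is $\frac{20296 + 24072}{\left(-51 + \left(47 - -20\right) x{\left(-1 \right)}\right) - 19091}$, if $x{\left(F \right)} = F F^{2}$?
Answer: $- \frac{44368}{19209} \approx -2.3097$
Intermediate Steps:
$x{\left(F \right)} = F^{3}$
$\frac{20296 + 24072}{\left(-51 + \left(47 - -20\right) x{\left(-1 \right)}\right) - 19091} = \frac{20296 + 24072}{\left(-51 + \left(47 - -20\right) \left(-1\right)^{3}\right) - 19091} = \frac{44368}{\left(-51 + \left(47 + 20\right) \left(-1\right)\right) - 19091} = \frac{44368}{\left(-51 + 67 \left(-1\right)\right) - 19091} = \frac{44368}{\left(-51 - 67\right) - 19091} = \frac{44368}{-118 - 19091} = \frac{44368}{-19209} = 44368 \left(- \frac{1}{19209}\right) = - \frac{44368}{19209}$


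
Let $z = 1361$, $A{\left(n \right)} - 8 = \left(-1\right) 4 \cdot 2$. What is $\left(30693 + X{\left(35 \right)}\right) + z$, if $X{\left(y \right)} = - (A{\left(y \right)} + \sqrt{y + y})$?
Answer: $32054 - \sqrt{70} \approx 32046.0$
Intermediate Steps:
$A{\left(n \right)} = 0$ ($A{\left(n \right)} = 8 + \left(-1\right) 4 \cdot 2 = 8 - 8 = 0$)
$X{\left(y \right)} = - \sqrt{2} \sqrt{y}$ ($X{\left(y \right)} = - (0 + \sqrt{y + y}) = - (0 + \sqrt{2 y}) = - (0 + \sqrt{2} \sqrt{y}) = - \sqrt{2} \sqrt{y}$)
$\left(30693 + X{\left(35 \right)}\right) + z = \left(30693 - \sqrt{2} \sqrt{35}\right) + 1361 = \left(30693 - \sqrt{70}\right) + 1361 = 32054 - \sqrt{70}$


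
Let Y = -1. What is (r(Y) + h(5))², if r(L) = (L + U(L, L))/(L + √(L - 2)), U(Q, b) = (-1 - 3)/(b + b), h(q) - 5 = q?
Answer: (90*√3 - 219*I/2)/(√3 - I) ≈ 94.875 - 8.4437*I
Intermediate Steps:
h(q) = 5 + q
U(Q, b) = -2/b (U(Q, b) = -4*1/(2*b) = -2/b)
r(L) = (L - 2/L)/(L + √(-2 + L)) (r(L) = (L - 2/L)/(L + √(L - 2)) = (L - 2/L)/(L + √(-2 + L)))
(r(Y) + h(5))² = ((-2 + (-1)²)/((-1)*(-1 + √(-2 - 1))) + (5 + 5))² = (-(-2 + 1)/(-1 + √(-3)) + 10)² = (-1*(-1)/(-1 + I*√3) + 10)² = (1/(-1 + I*√3) + 10)² = (10 + 1/(-1 + I*√3))²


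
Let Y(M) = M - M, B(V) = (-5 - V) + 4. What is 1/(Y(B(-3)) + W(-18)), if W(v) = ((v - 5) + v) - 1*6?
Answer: -1/47 ≈ -0.021277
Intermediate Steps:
B(V) = -1 - V
Y(M) = 0
W(v) = -11 + 2*v (W(v) = ((-5 + v) + v) - 6 = (-5 + 2*v) - 6 = -11 + 2*v)
1/(Y(B(-3)) + W(-18)) = 1/(0 + (-11 + 2*(-18))) = 1/(0 + (-11 - 36)) = 1/(0 - 47) = 1/(-47) = -1/47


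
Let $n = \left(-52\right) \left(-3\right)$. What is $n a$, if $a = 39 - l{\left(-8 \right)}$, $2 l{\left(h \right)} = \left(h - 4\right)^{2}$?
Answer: $-5148$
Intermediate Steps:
$l{\left(h \right)} = \frac{\left(-4 + h\right)^{2}}{2}$ ($l{\left(h \right)} = \frac{\left(h - 4\right)^{2}}{2} = \frac{\left(-4 + h\right)^{2}}{2}$)
$n = 156$
$a = -33$ ($a = 39 - \frac{\left(-4 - 8\right)^{2}}{2} = 39 - \frac{\left(-12\right)^{2}}{2} = 39 - \frac{1}{2} \cdot 144 = 39 - 72 = -33$)
$n a = 156 \left(-33\right) = -5148$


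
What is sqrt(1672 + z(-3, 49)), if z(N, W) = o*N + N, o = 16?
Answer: sqrt(1621) ≈ 40.262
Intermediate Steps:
z(N, W) = 17*N (z(N, W) = 16*N + N = 17*N)
sqrt(1672 + z(-3, 49)) = sqrt(1672 + 17*(-3)) = sqrt(1672 - 51) = sqrt(1621)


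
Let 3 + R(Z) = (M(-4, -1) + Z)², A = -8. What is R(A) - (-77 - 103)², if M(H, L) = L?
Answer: -32322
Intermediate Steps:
R(Z) = -3 + (-1 + Z)²
R(A) - (-77 - 103)² = (-3 + (-1 - 8)²) - (-77 - 103)² = (-3 + (-9)²) - 1*(-180)² = (-3 + 81) - 1*32400 = 78 - 32400 = -32322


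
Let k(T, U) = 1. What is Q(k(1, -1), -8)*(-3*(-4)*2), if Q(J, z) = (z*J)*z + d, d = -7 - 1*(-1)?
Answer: 1392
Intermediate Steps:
d = -6 (d = -7 + 1 = -6)
Q(J, z) = -6 + J*z**2 (Q(J, z) = (z*J)*z - 6 = (J*z)*z - 6 = J*z**2 - 6 = -6 + J*z**2)
Q(k(1, -1), -8)*(-3*(-4)*2) = (-6 + 1*(-8)**2)*(-3*(-4)*2) = (-6 + 1*64)*(12*2) = (-6 + 64)*24 = 58*24 = 1392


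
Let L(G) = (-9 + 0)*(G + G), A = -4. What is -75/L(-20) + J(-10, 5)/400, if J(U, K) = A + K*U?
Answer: -103/300 ≈ -0.34333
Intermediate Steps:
L(G) = -18*G
J(U, K) = -4 + K*U
-75/L(-20) + J(-10, 5)/400 = -75/((-18*(-20))) + (-4 + 5*(-10))/400 = -75/360 + (-4 - 50)*(1/400) = -75*1/360 - 54*1/400 = -5/24 - 27/200 = -103/300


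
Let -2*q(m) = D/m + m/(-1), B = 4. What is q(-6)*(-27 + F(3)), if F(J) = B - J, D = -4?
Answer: 260/3 ≈ 86.667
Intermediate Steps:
q(m) = m/2 + 2/m (q(m) = -(-4/m + m/(-1))/2 = -(-4/m + m*(-1))/2 = -(-4/m - m)/2 = -(-m - 4/m)/2 = m/2 + 2/m)
F(J) = 4 - J
q(-6)*(-27 + F(3)) = ((½)*(-6) + 2/(-6))*(-27 + (4 - 1*3)) = (-3 + 2*(-⅙))*(-27 + (4 - 3)) = (-3 - ⅓)*(-27 + 1) = -10/3*(-26) = 260/3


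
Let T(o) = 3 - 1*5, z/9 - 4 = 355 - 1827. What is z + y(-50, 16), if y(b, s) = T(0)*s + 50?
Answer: -13194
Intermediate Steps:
z = -13212 (z = 36 + 9*(355 - 1827) = 36 + 9*(-1472) = 36 - 13248 = -13212)
T(o) = -2 (T(o) = 3 - 5 = -2)
y(b, s) = 50 - 2*s (y(b, s) = -2*s + 50 = 50 - 2*s)
z + y(-50, 16) = -13212 + (50 - 2*16) = -13212 + (50 - 32) = -13212 + 18 = -13194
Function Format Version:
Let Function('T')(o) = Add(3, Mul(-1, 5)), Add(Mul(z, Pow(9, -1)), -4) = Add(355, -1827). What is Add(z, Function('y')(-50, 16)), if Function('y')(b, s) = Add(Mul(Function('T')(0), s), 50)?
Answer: -13194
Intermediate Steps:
z = -13212 (z = Add(36, Mul(9, Add(355, -1827))) = Add(36, Mul(9, -1472)) = Add(36, -13248) = -13212)
Function('T')(o) = -2 (Function('T')(o) = Add(3, -5) = -2)
Function('y')(b, s) = Add(50, Mul(-2, s)) (Function('y')(b, s) = Add(Mul(-2, s), 50) = Add(50, Mul(-2, s)))
Add(z, Function('y')(-50, 16)) = Add(-13212, Add(50, Mul(-2, 16))) = Add(-13212, Add(50, -32)) = Add(-13212, 18) = -13194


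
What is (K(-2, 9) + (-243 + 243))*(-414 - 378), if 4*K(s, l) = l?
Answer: -1782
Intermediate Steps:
K(s, l) = l/4
(K(-2, 9) + (-243 + 243))*(-414 - 378) = ((¼)*9 + (-243 + 243))*(-414 - 378) = (9/4 + 0)*(-792) = (9/4)*(-792) = -1782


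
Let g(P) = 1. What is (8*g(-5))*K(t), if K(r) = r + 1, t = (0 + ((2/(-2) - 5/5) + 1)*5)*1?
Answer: -32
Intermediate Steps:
t = -5 (t = (0 + ((2*(-½) - 5*⅕) + 1)*5)*1 = (0 + ((-1 - 1) + 1)*5)*1 = (0 + (-2 + 1)*5)*1 = (0 - 1*5)*1 = (0 - 5)*1 = -5*1 = -5)
K(r) = 1 + r
(8*g(-5))*K(t) = (8*1)*(1 - 5) = 8*(-4) = -32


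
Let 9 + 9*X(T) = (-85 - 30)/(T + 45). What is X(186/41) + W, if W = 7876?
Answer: 143942410/18279 ≈ 7874.7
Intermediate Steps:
X(T) = -1 - 115/(9*(45 + T)) (X(T) = -1 + ((-85 - 30)/(T + 45))/9 = -1 + (-115/(45 + T))/9 = -1 - 115/(9*(45 + T)))
X(186/41) + W = (-520/9 - 186/41)/(45 + 186/41) + 7876 = (-520/9 - 186/41)/(45 + 186*(1/41)) + 7876 = (-520/9 - 1*186/41)/(45 + 186/41) + 7876 = (-520/9 - 186/41)/(2031/41) + 7876 = (41/2031)*(-22994/369) + 7876 = -22994/18279 + 7876 = 143942410/18279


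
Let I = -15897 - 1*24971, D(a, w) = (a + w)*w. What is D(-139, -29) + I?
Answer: -35996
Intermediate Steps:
D(a, w) = w*(a + w)
I = -40868 (I = -15897 - 24971 = -40868)
D(-139, -29) + I = -29*(-139 - 29) - 40868 = -29*(-168) - 40868 = 4872 - 40868 = -35996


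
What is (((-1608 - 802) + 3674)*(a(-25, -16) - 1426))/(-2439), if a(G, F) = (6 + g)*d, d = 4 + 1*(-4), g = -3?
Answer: 1802464/2439 ≈ 739.02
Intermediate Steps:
d = 0 (d = 4 - 4 = 0)
a(G, F) = 0 (a(G, F) = (6 - 3)*0 = 3*0 = 0)
(((-1608 - 802) + 3674)*(a(-25, -16) - 1426))/(-2439) = (((-1608 - 802) + 3674)*(0 - 1426))/(-2439) = ((-2410 + 3674)*(-1426))*(-1/2439) = (1264*(-1426))*(-1/2439) = -1802464*(-1/2439) = 1802464/2439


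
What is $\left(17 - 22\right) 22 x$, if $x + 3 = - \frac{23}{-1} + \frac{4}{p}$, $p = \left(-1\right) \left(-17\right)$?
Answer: $- \frac{37840}{17} \approx -2225.9$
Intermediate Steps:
$p = 17$
$x = \frac{344}{17}$ ($x = -3 + \left(- \frac{23}{-1} + \frac{4}{17}\right) = -3 + \left(\left(-23\right) \left(-1\right) + 4 \cdot \frac{1}{17}\right) = -3 + \left(23 + \frac{4}{17}\right) = -3 + \frac{395}{17} = \frac{344}{17} \approx 20.235$)
$\left(17 - 22\right) 22 x = \left(17 - 22\right) 22 \cdot \frac{344}{17} = \left(-5\right) 22 \cdot \frac{344}{17} = \left(-110\right) \frac{344}{17} = - \frac{37840}{17}$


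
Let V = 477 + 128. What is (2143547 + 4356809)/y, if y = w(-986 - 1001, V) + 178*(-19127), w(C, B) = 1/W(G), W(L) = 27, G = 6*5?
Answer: -175509612/91924361 ≈ -1.9093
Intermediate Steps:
G = 30
V = 605
w(C, B) = 1/27
y = -91924361/27 (y = 1/27 + 178*(-19127) = 1/27 - 3404606 = -91924361/27 ≈ -3.4046e+6)
(2143547 + 4356809)/y = (2143547 + 4356809)/(-91924361/27) = 6500356*(-27/91924361) = -175509612/91924361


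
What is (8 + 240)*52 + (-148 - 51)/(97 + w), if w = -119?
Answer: 283911/22 ≈ 12905.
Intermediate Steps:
(8 + 240)*52 + (-148 - 51)/(97 + w) = (8 + 240)*52 + (-148 - 51)/(97 - 119) = 248*52 - 199/(-22) = 12896 - 199*(-1/22) = 12896 + 199/22 = 283911/22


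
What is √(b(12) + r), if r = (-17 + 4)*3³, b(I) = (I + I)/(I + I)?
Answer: 5*I*√14 ≈ 18.708*I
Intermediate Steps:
b(I) = 1 (b(I) = (2*I)/((2*I)) = (2*I)*(1/(2*I)) = 1)
r = -351 (r = -13*27 = -351)
√(b(12) + r) = √(1 - 351) = √(-350) = 5*I*√14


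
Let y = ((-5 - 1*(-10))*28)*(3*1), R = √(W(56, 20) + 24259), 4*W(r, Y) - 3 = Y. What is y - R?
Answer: 420 - √97059/2 ≈ 264.23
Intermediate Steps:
W(r, Y) = ¾ + Y/4
R = √97059/2 (R = √((¾ + (¼)*20) + 24259) = √((¾ + 5) + 24259) = √(23/4 + 24259) = √(97059/4) = √97059/2 ≈ 155.77)
y = 420 (y = ((-5 + 10)*28)*3 = (5*28)*3 = 140*3 = 420)
y - R = 420 - √97059/2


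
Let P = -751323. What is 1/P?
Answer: -1/751323 ≈ -1.3310e-6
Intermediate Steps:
1/P = 1/(-751323) = -1/751323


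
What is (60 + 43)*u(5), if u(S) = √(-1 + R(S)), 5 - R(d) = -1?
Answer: 103*√5 ≈ 230.31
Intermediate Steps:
R(d) = 6 (R(d) = 5 - 1*(-1) = 5 + 1 = 6)
u(S) = √5 (u(S) = √(-1 + 6) = √5)
(60 + 43)*u(5) = (60 + 43)*√5 = 103*√5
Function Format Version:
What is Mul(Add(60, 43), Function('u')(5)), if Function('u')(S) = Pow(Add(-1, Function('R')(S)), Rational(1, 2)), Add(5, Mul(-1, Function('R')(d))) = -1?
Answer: Mul(103, Pow(5, Rational(1, 2))) ≈ 230.31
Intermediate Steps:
Function('R')(d) = 6 (Function('R')(d) = Add(5, Mul(-1, -1)) = Add(5, 1) = 6)
Function('u')(S) = Pow(5, Rational(1, 2)) (Function('u')(S) = Pow(Add(-1, 6), Rational(1, 2)) = Pow(5, Rational(1, 2)))
Mul(Add(60, 43), Function('u')(5)) = Mul(Add(60, 43), Pow(5, Rational(1, 2))) = Mul(103, Pow(5, Rational(1, 2)))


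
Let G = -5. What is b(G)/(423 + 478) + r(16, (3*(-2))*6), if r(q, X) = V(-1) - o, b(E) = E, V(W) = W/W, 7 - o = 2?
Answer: -3609/901 ≈ -4.0055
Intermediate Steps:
o = 5 (o = 7 - 1*2 = 7 - 2 = 5)
V(W) = 1
r(q, X) = -4 (r(q, X) = 1 - 1*5 = 1 - 5 = -4)
b(G)/(423 + 478) + r(16, (3*(-2))*6) = -5/(423 + 478) - 4 = -5/901 - 4 = -3609/901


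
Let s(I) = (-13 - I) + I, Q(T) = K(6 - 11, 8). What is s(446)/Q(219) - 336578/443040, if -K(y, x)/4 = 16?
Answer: -493171/886080 ≈ -0.55658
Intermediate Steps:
K(y, x) = -64 (K(y, x) = -4*16 = -64)
Q(T) = -64
s(I) = -13
s(446)/Q(219) - 336578/443040 = -13/(-64) - 336578/443040 = -13*(-1/64) - 336578*1/443040 = 13/64 - 168289/221520 = -493171/886080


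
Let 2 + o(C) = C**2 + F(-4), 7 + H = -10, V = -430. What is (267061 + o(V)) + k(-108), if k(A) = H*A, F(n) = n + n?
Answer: 453787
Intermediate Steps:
F(n) = 2*n
H = -17 (H = -7 - 10 = -17)
k(A) = -17*A
o(C) = -10 + C**2 (o(C) = -2 + (C**2 + 2*(-4)) = -2 + (C**2 - 8) = -2 + (-8 + C**2) = -10 + C**2)
(267061 + o(V)) + k(-108) = (267061 + (-10 + (-430)**2)) - 17*(-108) = (267061 + (-10 + 184900)) + 1836 = (267061 + 184890) + 1836 = 451951 + 1836 = 453787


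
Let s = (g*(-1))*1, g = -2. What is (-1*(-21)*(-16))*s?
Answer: -672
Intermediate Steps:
s = 2 (s = -2*(-1)*1 = 2*1 = 2)
(-1*(-21)*(-16))*s = (-1*(-21)*(-16))*2 = (21*(-16))*2 = -336*2 = -672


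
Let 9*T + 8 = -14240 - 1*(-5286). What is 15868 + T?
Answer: 133850/9 ≈ 14872.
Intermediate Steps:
T = -8962/9 (T = -8/9 + (-14240 - 1*(-5286))/9 = -8/9 + (-14240 + 5286)/9 = -8/9 + (1/9)*(-8954) = -8/9 - 8954/9 = -8962/9 ≈ -995.78)
15868 + T = 15868 - 8962/9 = 133850/9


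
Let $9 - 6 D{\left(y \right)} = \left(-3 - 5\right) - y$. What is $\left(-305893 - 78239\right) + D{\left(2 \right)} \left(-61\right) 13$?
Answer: $- \frac{2319859}{6} \approx -3.8664 \cdot 10^{5}$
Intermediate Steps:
$D{\left(y \right)} = \frac{17}{6} + \frac{y}{6}$ ($D{\left(y \right)} = \frac{3}{2} - \frac{\left(-3 - 5\right) - y}{6} = \frac{3}{2} - \frac{-8 - y}{6} = \frac{3}{2} + \left(\frac{4}{3} + \frac{y}{6}\right) = \frac{17}{6} + \frac{y}{6}$)
$\left(-305893 - 78239\right) + D{\left(2 \right)} \left(-61\right) 13 = \left(-305893 - 78239\right) + \left(\frac{17}{6} + \frac{1}{6} \cdot 2\right) \left(-61\right) 13 = -384132 + \left(\frac{17}{6} + \frac{1}{3}\right) \left(-61\right) 13 = -384132 + \frac{19}{6} \left(-61\right) 13 = -384132 - \frac{15067}{6} = - \frac{2319859}{6}$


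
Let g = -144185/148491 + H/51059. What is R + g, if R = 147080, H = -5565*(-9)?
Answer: 1115131508830340/7581801969 ≈ 1.4708e+5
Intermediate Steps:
H = 50085
g = 75229820/7581801969 (g = -144185/148491 + 50085/51059 = 75229820/7581801969 ≈ 0.0099224)
R + g = 147080 + 75229820/7581801969 = 1115131508830340/7581801969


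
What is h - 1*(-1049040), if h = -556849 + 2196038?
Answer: 2688229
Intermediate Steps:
h = 1639189
h - 1*(-1049040) = 1639189 - 1*(-1049040) = 1639189 + 1049040 = 2688229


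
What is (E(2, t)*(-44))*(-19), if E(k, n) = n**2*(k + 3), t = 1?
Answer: 4180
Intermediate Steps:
E(k, n) = n**2*(3 + k)
(E(2, t)*(-44))*(-19) = ((1**2*(3 + 2))*(-44))*(-19) = ((1*5)*(-44))*(-19) = (5*(-44))*(-19) = -220*(-19) = 4180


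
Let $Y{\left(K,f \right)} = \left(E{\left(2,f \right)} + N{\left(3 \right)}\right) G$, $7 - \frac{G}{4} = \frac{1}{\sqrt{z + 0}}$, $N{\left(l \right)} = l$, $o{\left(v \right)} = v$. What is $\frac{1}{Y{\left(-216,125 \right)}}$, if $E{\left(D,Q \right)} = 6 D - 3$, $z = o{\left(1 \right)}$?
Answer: $\frac{1}{288} \approx 0.0034722$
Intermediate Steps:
$z = 1$
$E{\left(D,Q \right)} = -3 + 6 D$
$G = 24$ ($G = 28 - \frac{4}{\sqrt{1 + 0}} = 28 - \frac{4}{\sqrt{1}} = 28 - \frac{4}{1} = 28 - 4 = 24$)
$Y{\left(K,f \right)} = 288$ ($Y{\left(K,f \right)} = \left(\left(-3 + 6 \cdot 2\right) + 3\right) 24 = \left(\left(-3 + 12\right) + 3\right) 24 = \left(9 + 3\right) 24 = 12 \cdot 24 = 288$)
$\frac{1}{Y{\left(-216,125 \right)}} = \frac{1}{288}$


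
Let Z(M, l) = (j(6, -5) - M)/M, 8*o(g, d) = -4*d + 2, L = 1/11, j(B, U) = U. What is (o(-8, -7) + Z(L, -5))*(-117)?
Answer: 24453/4 ≈ 6113.3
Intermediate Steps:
L = 1/11 ≈ 0.090909
o(g, d) = ¼ - d/2 (o(g, d) = (-4*d + 2)/8 = (2 - 4*d)/8 = ¼ - d/2)
Z(M, l) = (-5 - M)/M
(o(-8, -7) + Z(L, -5))*(-117) = ((¼ - ½*(-7)) + (-5 - 1*1/11)/(1/11))*(-117) = ((¼ + 7/2) + 11*(-5 - 1/11))*(-117) = (15/4 + 11*(-56/11))*(-117) = (15/4 - 56)*(-117) = -209/4*(-117) = 24453/4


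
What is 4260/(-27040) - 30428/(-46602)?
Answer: 15606215/31502952 ≈ 0.49539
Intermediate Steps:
4260/(-27040) - 30428/(-46602) = 4260*(-1/27040) - 30428*(-1/46602) = -213/1352 + 15214/23301 = 15606215/31502952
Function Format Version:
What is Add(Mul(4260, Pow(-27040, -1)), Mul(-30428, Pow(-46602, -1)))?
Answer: Rational(15606215, 31502952) ≈ 0.49539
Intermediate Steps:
Add(Mul(4260, Pow(-27040, -1)), Mul(-30428, Pow(-46602, -1))) = Add(Mul(4260, Rational(-1, 27040)), Mul(-30428, Rational(-1, 46602))) = Add(Rational(-213, 1352), Rational(15214, 23301)) = Rational(15606215, 31502952)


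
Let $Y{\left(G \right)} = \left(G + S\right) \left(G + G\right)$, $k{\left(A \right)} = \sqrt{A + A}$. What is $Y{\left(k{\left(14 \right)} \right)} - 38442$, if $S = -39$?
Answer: $-38386 - 156 \sqrt{7} \approx -38799.0$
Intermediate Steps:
$k{\left(A \right)} = \sqrt{2} \sqrt{A}$ ($k{\left(A \right)} = \sqrt{2 A} = \sqrt{2} \sqrt{A}$)
$Y{\left(G \right)} = 2 G \left(-39 + G\right)$ ($Y{\left(G \right)} = \left(G - 39\right) \left(G + G\right) = \left(-39 + G\right) 2 G = 2 G \left(-39 + G\right)$)
$Y{\left(k{\left(14 \right)} \right)} - 38442 = 2 \sqrt{2} \sqrt{14} \left(-39 + \sqrt{2} \sqrt{14}\right) - 38442 = 2 \cdot 2 \sqrt{7} \left(-39 + 2 \sqrt{7}\right) - 38442 = 4 \sqrt{7} \left(-39 + 2 \sqrt{7}\right) - 38442 = -38442 + 4 \sqrt{7} \left(-39 + 2 \sqrt{7}\right)$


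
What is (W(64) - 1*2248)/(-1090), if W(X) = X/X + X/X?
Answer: 1123/545 ≈ 2.0606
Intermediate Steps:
W(X) = 2 (W(X) = 1 + 1 = 2)
(W(64) - 1*2248)/(-1090) = (2 - 1*2248)/(-1090) = (2 - 2248)*(-1/1090) = -2246*(-1/1090) = 1123/545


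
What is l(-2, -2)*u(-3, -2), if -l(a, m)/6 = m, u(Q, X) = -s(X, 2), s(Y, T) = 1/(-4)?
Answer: 3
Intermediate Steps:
s(Y, T) = -1/4
u(Q, X) = 1/4 (u(Q, X) = -1*(-1/4) = 1/4)
l(a, m) = -6*m
l(-2, -2)*u(-3, -2) = -6*(-2)*(1/4) = 12*(1/4) = 3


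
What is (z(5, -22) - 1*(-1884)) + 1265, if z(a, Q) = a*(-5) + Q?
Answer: 3102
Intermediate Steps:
z(a, Q) = Q - 5*a (z(a, Q) = -5*a + Q = Q - 5*a)
(z(5, -22) - 1*(-1884)) + 1265 = ((-22 - 5*5) - 1*(-1884)) + 1265 = ((-22 - 25) + 1884) + 1265 = (-47 + 1884) + 1265 = 1837 + 1265 = 3102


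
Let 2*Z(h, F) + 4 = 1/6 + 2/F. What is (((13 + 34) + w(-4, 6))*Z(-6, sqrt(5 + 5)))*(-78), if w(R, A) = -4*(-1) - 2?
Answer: 14651/2 - 1911*sqrt(10)/5 ≈ 6116.9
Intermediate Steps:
w(R, A) = 2 (w(R, A) = 4 - 2 = 2)
Z(h, F) = -23/12 + 1/F (Z(h, F) = -2 + (1/6 + 2/F)/2 = -2 + (1/12 + 1/F) = -23/12 + 1/F)
(((13 + 34) + w(-4, 6))*Z(-6, sqrt(5 + 5)))*(-78) = (((13 + 34) + 2)*(-23/12 + 1/(sqrt(5 + 5))))*(-78) = ((47 + 2)*(-23/12 + 1/(sqrt(10))))*(-78) = (49*(-23/12 + sqrt(10)/10))*(-78) = (-1127/12 + 49*sqrt(10)/10)*(-78) = 14651/2 - 1911*sqrt(10)/5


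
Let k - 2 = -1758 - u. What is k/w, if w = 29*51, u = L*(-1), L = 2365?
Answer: 7/17 ≈ 0.41176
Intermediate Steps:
u = -2365 (u = 2365*(-1) = -2365)
k = 609 (k = 2 + (-1758 - 1*(-2365)) = 2 + (-1758 + 2365) = 2 + 607 = 609)
w = 1479
k/w = 609/1479 = 609*(1/1479) = 7/17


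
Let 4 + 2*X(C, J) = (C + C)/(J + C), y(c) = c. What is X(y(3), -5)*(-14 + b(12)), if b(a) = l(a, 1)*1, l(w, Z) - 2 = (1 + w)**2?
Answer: -1099/2 ≈ -549.50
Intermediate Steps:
l(w, Z) = 2 + (1 + w)**2
X(C, J) = -2 + C/(C + J) (X(C, J) = -2 + ((C + C)/(J + C))/2 = -2 + ((2*C)/(C + J))/2 = -2 + (2*C/(C + J))/2 = -2 + C/(C + J))
b(a) = 2 + (1 + a)**2 (b(a) = (2 + (1 + a)**2)*1 = 2 + (1 + a)**2)
X(y(3), -5)*(-14 + b(12)) = ((-1*3 - 2*(-5))/(3 - 5))*(-14 + (2 + (1 + 12)**2)) = ((-3 + 10)/(-2))*(-14 + (2 + 13**2)) = (-1/2*7)*(-14 + (2 + 169)) = -7*(-14 + 171)/2 = -7/2*157 = -1099/2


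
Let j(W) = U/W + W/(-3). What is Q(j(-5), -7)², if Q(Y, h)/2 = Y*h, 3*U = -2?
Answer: 15876/25 ≈ 635.04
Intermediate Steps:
U = -⅔ (U = (⅓)*(-2) = -⅔ ≈ -0.66667)
j(W) = -2/(3*W) - W/3 (j(W) = -2/(3*W) + W/(-3) = -2/(3*W) + W*(-⅓) = -2/(3*W) - W/3)
Q(Y, h) = 2*Y*h (Q(Y, h) = 2*(Y*h) = 2*Y*h)
Q(j(-5), -7)² = (2*((⅓)*(-2 - 1*(-5)²)/(-5))*(-7))² = (2*((⅓)*(-⅕)*(-2 - 1*25))*(-7))² = (2*((⅓)*(-⅕)*(-2 - 25))*(-7))² = (2*((⅓)*(-⅕)*(-27))*(-7))² = (2*(9/5)*(-7))² = (-126/5)² = 15876/25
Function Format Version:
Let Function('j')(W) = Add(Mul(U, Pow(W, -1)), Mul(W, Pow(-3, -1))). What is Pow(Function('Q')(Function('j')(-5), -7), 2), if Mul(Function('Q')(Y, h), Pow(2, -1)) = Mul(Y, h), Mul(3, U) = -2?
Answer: Rational(15876, 25) ≈ 635.04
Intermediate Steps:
U = Rational(-2, 3) (U = Mul(Rational(1, 3), -2) = Rational(-2, 3) ≈ -0.66667)
Function('j')(W) = Add(Mul(Rational(-2, 3), Pow(W, -1)), Mul(Rational(-1, 3), W)) (Function('j')(W) = Add(Mul(Rational(-2, 3), Pow(W, -1)), Mul(W, Pow(-3, -1))) = Add(Mul(Rational(-2, 3), Pow(W, -1)), Mul(W, Rational(-1, 3))) = Add(Mul(Rational(-2, 3), Pow(W, -1)), Mul(Rational(-1, 3), W)))
Function('Q')(Y, h) = Mul(2, Y, h) (Function('Q')(Y, h) = Mul(2, Mul(Y, h)) = Mul(2, Y, h))
Pow(Function('Q')(Function('j')(-5), -7), 2) = Pow(Mul(2, Mul(Rational(1, 3), Pow(-5, -1), Add(-2, Mul(-1, Pow(-5, 2)))), -7), 2) = Pow(Mul(2, Mul(Rational(1, 3), Rational(-1, 5), Add(-2, Mul(-1, 25))), -7), 2) = Pow(Mul(2, Mul(Rational(1, 3), Rational(-1, 5), Add(-2, -25)), -7), 2) = Pow(Mul(2, Mul(Rational(1, 3), Rational(-1, 5), -27), -7), 2) = Pow(Mul(2, Rational(9, 5), -7), 2) = Pow(Rational(-126, 5), 2) = Rational(15876, 25)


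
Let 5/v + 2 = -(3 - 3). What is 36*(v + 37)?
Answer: 1242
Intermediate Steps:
v = -5/2 (v = 5/(-2 - (3 - 3)) = 5/(-2 - 1*0) = 5/(-2 + 0) = 5/(-2) = 5*(-½) = -5/2 ≈ -2.5000)
36*(v + 37) = 36*(-5/2 + 37) = 36*(69/2) = 1242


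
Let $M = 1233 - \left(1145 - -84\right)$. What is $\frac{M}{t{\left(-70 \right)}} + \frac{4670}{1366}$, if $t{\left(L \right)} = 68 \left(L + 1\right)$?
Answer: $\frac{2738272}{801159} \approx 3.4179$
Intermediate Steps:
$M = 4$ ($M = 1233 - \left(1145 + 84\right) = 1233 - 1229 = 4$)
$t{\left(L \right)} = 68 + 68 L$ ($t{\left(L \right)} = 68 \left(1 + L\right) = 68 + 68 L$)
$\frac{M}{t{\left(-70 \right)}} + \frac{4670}{1366} = \frac{4}{68 + 68 \left(-70\right)} + \frac{4670}{1366} = \frac{4}{68 - 4760} + 4670 \cdot \frac{1}{1366} = \frac{4}{-4692} + \frac{2335}{683} = 4 \left(- \frac{1}{4692}\right) + \frac{2335}{683} = - \frac{1}{1173} + \frac{2335}{683} = \frac{2738272}{801159}$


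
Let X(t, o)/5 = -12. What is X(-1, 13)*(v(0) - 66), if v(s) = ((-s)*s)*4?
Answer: 3960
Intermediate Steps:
X(t, o) = -60 (X(t, o) = 5*(-12) = -60)
v(s) = -4*s² (v(s) = -s²*4 = -4*s²)
X(-1, 13)*(v(0) - 66) = -60*(-4*0² - 66) = -60*(-4*0 - 66) = -60*(0 - 66) = -60*(-66) = 3960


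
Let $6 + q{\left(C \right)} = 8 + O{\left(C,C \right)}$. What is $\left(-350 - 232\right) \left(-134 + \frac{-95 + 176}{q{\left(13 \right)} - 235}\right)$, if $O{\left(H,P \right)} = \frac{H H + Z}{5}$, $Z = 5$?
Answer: $\frac{77521818}{991} \approx 78226.0$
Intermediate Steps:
$O{\left(H,P \right)} = 1 + \frac{H^{2}}{5}$ ($O{\left(H,P \right)} = \frac{H H + 5}{5} = \left(H^{2} + 5\right) \frac{1}{5} = \left(5 + H^{2}\right) \frac{1}{5} = 1 + \frac{H^{2}}{5}$)
$q{\left(C \right)} = 3 + \frac{C^{2}}{5}$ ($q{\left(C \right)} = -6 + \left(8 + \left(1 + \frac{C^{2}}{5}\right)\right) = -6 + \left(9 + \frac{C^{2}}{5}\right) = 3 + \frac{C^{2}}{5}$)
$\left(-350 - 232\right) \left(-134 + \frac{-95 + 176}{q{\left(13 \right)} - 235}\right) = \left(-350 - 232\right) \left(-134 + \frac{-95 + 176}{\left(3 + \frac{13^{2}}{5}\right) - 235}\right) = - 582 \left(-134 + \frac{81}{\left(3 + \frac{1}{5} \cdot 169\right) - 235}\right) = - 582 \left(-134 + \frac{81}{\left(3 + \frac{169}{5}\right) - 235}\right) = - 582 \left(-134 + \frac{81}{\frac{184}{5} - 235}\right) = - 582 \left(-134 + \frac{81}{- \frac{991}{5}}\right) = - 582 \left(-134 + 81 \left(- \frac{5}{991}\right)\right) = - 582 \left(-134 - \frac{405}{991}\right) = \left(-582\right) \left(- \frac{133199}{991}\right) = \frac{77521818}{991}$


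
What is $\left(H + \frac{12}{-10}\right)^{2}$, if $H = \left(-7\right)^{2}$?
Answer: $\frac{57121}{25} \approx 2284.8$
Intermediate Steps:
$H = 49$
$\left(H + \frac{12}{-10}\right)^{2} = \left(49 + \frac{12}{-10}\right)^{2} = \left(49 + 12 \left(- \frac{1}{10}\right)\right)^{2} = \left(49 - \frac{6}{5}\right)^{2} = \left(\frac{239}{5}\right)^{2} = \frac{57121}{25}$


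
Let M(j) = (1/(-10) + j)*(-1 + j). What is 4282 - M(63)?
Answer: 1911/5 ≈ 382.20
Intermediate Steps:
M(j) = (-1 + j)*(-⅒ + j) (M(j) = (-⅒ + j)*(-1 + j) = (-1 + j)*(-⅒ + j))
4282 - M(63) = 4282 - (⅒ + 63² - 11/10*63) = 4282 - (⅒ + 3969 - 693/10) = 4282 - 1*19499/5 = 4282 - 19499/5 = 1911/5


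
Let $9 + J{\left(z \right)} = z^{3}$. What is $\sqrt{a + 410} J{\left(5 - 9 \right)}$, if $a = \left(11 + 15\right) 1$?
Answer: $- 146 \sqrt{109} \approx -1524.3$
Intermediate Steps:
$J{\left(z \right)} = -9 + z^{3}$
$a = 26$ ($a = 26 \cdot 1 = 26$)
$\sqrt{a + 410} J{\left(5 - 9 \right)} = \sqrt{26 + 410} \left(-9 + \left(5 - 9\right)^{3}\right) = \sqrt{436} \left(-9 + \left(5 - 9\right)^{3}\right) = 2 \sqrt{109} \left(-9 + \left(-4\right)^{3}\right) = 2 \sqrt{109} \left(-9 - 64\right) = 2 \sqrt{109} \left(-73\right) = - 146 \sqrt{109}$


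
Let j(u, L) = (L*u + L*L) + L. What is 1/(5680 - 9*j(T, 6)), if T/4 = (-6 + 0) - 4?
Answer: 1/7462 ≈ 0.00013401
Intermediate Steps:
T = -40 (T = 4*((-6 + 0) - 4) = 4*(-6 - 4) = 4*(-10) = -40)
j(u, L) = L + L**2 + L*u (j(u, L) = (L*u + L**2) + L = (L**2 + L*u) + L = L + L**2 + L*u)
1/(5680 - 9*j(T, 6)) = 1/(5680 - 54*(1 + 6 - 40)) = 1/(5680 - 54*(-33)) = 1/(5680 - 9*(-198)) = 1/(5680 + 1782) = 1/7462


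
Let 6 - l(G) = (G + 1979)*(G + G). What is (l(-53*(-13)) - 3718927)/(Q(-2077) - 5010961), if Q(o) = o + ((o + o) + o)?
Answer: 7395425/5019269 ≈ 1.4734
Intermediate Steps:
l(G) = 6 - 2*G*(1979 + G) (l(G) = 6 - (G + 1979)*(G + G) = 6 - (1979 + G)*2*G = 6 - 2*G*(1979 + G))
Q(o) = 4*o (Q(o) = o + (2*o + o) = o + 3*o = 4*o)
(l(-53*(-13)) - 3718927)/(Q(-2077) - 5010961) = ((6 - (-209774)*(-13) - 2*(-53*(-13))**2) - 3718927)/(4*(-2077) - 5010961) = ((6 - 3958*689 - 2*689**2) - 3718927)/(-8308 - 5010961) = ((6 - 2727062 - 2*474721) - 3718927)/(-5019269) = ((6 - 2727062 - 949442) - 3718927)*(-1/5019269) = (-3676498 - 3718927)*(-1/5019269) = -7395425*(-1/5019269) = 7395425/5019269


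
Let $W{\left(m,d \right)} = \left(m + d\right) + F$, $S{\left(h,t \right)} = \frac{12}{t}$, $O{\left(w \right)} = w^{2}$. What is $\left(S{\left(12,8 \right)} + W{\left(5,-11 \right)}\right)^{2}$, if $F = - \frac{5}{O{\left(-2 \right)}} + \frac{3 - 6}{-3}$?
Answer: $\frac{361}{16} \approx 22.563$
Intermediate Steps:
$F = - \frac{1}{4}$ ($F = - \frac{5}{\left(-2\right)^{2}} + \frac{3 - 6}{-3} = - \frac{5}{4} + \left(3 - 6\right) \left(- \frac{1}{3}\right) = \left(-5\right) \frac{1}{4} - -1 = - \frac{5}{4} + 1 = - \frac{1}{4} \approx -0.25$)
$W{\left(m,d \right)} = - \frac{1}{4} + d + m$ ($W{\left(m,d \right)} = \left(m + d\right) - \frac{1}{4} = \left(d + m\right) - \frac{1}{4} = - \frac{1}{4} + d + m$)
$\left(S{\left(12,8 \right)} + W{\left(5,-11 \right)}\right)^{2} = \left(\frac{12}{8} - \frac{25}{4}\right)^{2} = \left(12 \cdot \frac{1}{8} - \frac{25}{4}\right)^{2} = \left(\frac{3}{2} - \frac{25}{4}\right)^{2} = \left(- \frac{19}{4}\right)^{2} = \frac{361}{16}$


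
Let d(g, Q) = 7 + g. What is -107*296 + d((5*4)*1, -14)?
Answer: -31645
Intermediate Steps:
-107*296 + d((5*4)*1, -14) = -107*296 + (7 + (5*4)*1) = -31672 + (7 + 20*1) = -31672 + (7 + 20) = -31672 + 27 = -31645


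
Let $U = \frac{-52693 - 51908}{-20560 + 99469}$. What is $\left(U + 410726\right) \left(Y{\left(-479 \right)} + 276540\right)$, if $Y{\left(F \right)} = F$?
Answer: $\frac{2982367347393771}{26303} \approx 1.1339 \cdot 10^{11}$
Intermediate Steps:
$U = - \frac{34867}{26303}$ ($U = - \frac{104601}{78909} = \left(-104601\right) \frac{1}{78909} = - \frac{34867}{26303} \approx -1.3256$)
$\left(U + 410726\right) \left(Y{\left(-479 \right)} + 276540\right) = \left(- \frac{34867}{26303} + 410726\right) \left(-479 + 276540\right) = \frac{10803291111}{26303} \cdot 276061 = \frac{2982367347393771}{26303}$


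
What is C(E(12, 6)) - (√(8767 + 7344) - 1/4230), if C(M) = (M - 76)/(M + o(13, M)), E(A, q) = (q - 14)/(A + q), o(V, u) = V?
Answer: -2910127/477990 - √16111 ≈ -133.02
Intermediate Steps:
E(A, q) = (-14 + q)/(A + q)
C(M) = (-76 + M)/(13 + M) (C(M) = (M - 76)/(M + 13) = (-76 + M)/(13 + M))
C(E(12, 6)) - (√(8767 + 7344) - 1/4230) = (-76 + (-14 + 6)/(12 + 6))/(13 + (-14 + 6)/(12 + 6)) - (√(8767 + 7344) - 1/4230) = (-76 - 8/18)/(13 - 8/18) - (√16111 - 1*1/4230) = (-76 + (1/18)*(-8))/(13 + (1/18)*(-8)) - (√16111 - 1/4230) = (-76 - 4/9)/(13 - 4/9) - (-1/4230 + √16111) = -688/9/(113/9) + (1/4230 - √16111) = (9/113)*(-688/9) + (1/4230 - √16111) = -688/113 + (1/4230 - √16111) = -2910127/477990 - √16111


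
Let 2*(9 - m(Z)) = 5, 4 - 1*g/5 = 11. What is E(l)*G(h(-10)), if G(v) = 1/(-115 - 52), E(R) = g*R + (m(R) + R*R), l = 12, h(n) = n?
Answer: 539/334 ≈ 1.6138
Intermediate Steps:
g = -35 (g = 20 - 5*11 = 20 - 55 = -35)
m(Z) = 13/2 (m(Z) = 9 - 1/2*5 = 9 - 5/2 = 13/2)
E(R) = 13/2 + R**2 - 35*R (E(R) = -35*R + (13/2 + R*R) = -35*R + (13/2 + R**2) = 13/2 + R**2 - 35*R)
G(v) = -1/167 (G(v) = 1/(-167) = -1/167)
E(l)*G(h(-10)) = (13/2 + 12**2 - 35*12)*(-1/167) = (13/2 + 144 - 420)*(-1/167) = -539/2*(-1/167) = 539/334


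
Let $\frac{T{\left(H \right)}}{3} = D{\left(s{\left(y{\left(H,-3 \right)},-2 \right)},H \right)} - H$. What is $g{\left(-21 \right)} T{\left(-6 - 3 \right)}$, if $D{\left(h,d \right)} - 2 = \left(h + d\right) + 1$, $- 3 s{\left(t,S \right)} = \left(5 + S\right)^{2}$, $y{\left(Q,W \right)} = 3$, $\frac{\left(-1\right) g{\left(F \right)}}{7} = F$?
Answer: $0$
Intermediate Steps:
$g{\left(F \right)} = - 7 F$
$s{\left(t,S \right)} = - \frac{\left(5 + S\right)^{2}}{3}$
$D{\left(h,d \right)} = 3 + d + h$ ($D{\left(h,d \right)} = 2 + \left(\left(h + d\right) + 1\right) = 2 + \left(\left(d + h\right) + 1\right) = 2 + \left(1 + d + h\right) = 3 + d + h$)
$T{\left(H \right)} = 0$ ($T{\left(H \right)} = 3 \left(\left(3 + H - \frac{\left(5 - 2\right)^{2}}{3}\right) - H\right) = 3 \left(\left(3 + H - \frac{3^{2}}{3}\right) - H\right) = 3 \left(\left(3 + H - 3\right) - H\right) = 3 \left(H - H\right) = 3 \cdot 0 = 0$)
$g{\left(-21 \right)} T{\left(-6 - 3 \right)} = \left(-7\right) \left(-21\right) 0 = 147 \cdot 0 = 0$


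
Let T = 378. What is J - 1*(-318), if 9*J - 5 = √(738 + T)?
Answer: 2867/9 + 2*√31/3 ≈ 322.27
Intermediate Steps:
J = 5/9 + 2*√31/3 (J = 5/9 + √(738 + 378)/9 = 5/9 + √1116/9 = 5/9 + (6*√31)/9 = 5/9 + 2*√31/3 ≈ 4.2674)
J - 1*(-318) = (5/9 + 2*√31/3) - 1*(-318) = (5/9 + 2*√31/3) + 318 = 2867/9 + 2*√31/3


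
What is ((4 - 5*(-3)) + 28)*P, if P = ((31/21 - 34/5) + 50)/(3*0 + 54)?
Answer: 220477/5670 ≈ 38.885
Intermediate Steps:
P = 4691/5670 (P = ((31*(1/21) - 34*1/5) + 50)/(0 + 54) = ((31/21 - 34/5) + 50)/54 = (-559/105 + 50)*(1/54) = (4691/105)*(1/54) = 4691/5670 ≈ 0.82734)
((4 - 5*(-3)) + 28)*P = ((4 - 5*(-3)) + 28)*(4691/5670) = ((4 + 15) + 28)*(4691/5670) = (19 + 28)*(4691/5670) = 47*(4691/5670) = 220477/5670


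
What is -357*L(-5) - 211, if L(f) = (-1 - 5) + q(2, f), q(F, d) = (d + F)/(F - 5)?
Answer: 1574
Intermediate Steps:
q(F, d) = (F + d)/(-5 + F)
L(f) = -20/3 - f/3 (L(f) = (-1 - 5) + (2 + f)/(-5 + 2) = -6 + (2 + f)/(-3) = -6 - (2 + f)/3 = -6 + (-⅔ - f/3) = -20/3 - f/3)
-357*L(-5) - 211 = -357*(-20/3 - ⅓*(-5)) - 211 = -357*(-20/3 + 5/3) - 211 = -357*(-5) - 211 = 1785 - 211 = 1574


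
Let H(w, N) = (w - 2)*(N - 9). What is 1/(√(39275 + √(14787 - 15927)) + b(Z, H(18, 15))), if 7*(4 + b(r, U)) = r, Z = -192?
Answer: -1/(220/7 - √(39275 + 2*I*√285)) ≈ 0.005997 - 3.0636e-6*I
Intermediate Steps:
H(w, N) = (-9 + N)*(-2 + w) (H(w, N) = (-2 + w)*(-9 + N) = (-9 + N)*(-2 + w))
b(r, U) = -4 + r/7
1/(√(39275 + √(14787 - 15927)) + b(Z, H(18, 15))) = 1/(√(39275 + √(14787 - 15927)) + (-4 + (⅐)*(-192))) = 1/(√(39275 + √(-1140)) + (-4 - 192/7)) = 1/(√(39275 + 2*I*√285) - 220/7) = 1/(-220/7 + √(39275 + 2*I*√285))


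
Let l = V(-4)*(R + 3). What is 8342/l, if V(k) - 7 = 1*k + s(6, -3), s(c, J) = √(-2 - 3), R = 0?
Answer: 4171/7 - 4171*I*√5/21 ≈ 595.86 - 444.13*I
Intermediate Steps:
s(c, J) = I*√5 (s(c, J) = √(-5) = I*√5)
V(k) = 7 + k + I*√5 (V(k) = 7 + (1*k + I*√5) = 7 + (k + I*√5) = 7 + k + I*√5)
l = 9 + 3*I*√5 (l = (7 - 4 + I*√5)*(0 + 3) = (3 + I*√5)*3 = 9 + 3*I*√5 ≈ 9.0 + 6.7082*I)
8342/l = 8342/(9 + 3*I*√5)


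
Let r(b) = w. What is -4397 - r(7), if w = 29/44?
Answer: -193497/44 ≈ -4397.7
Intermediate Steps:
w = 29/44 (w = 29*(1/44) = 29/44 ≈ 0.65909)
r(b) = 29/44
-4397 - r(7) = -4397 - 1*29/44 = -4397 - 29/44 = -193497/44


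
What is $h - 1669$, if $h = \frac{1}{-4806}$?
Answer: $- \frac{8021215}{4806} \approx -1669.0$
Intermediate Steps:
$h = - \frac{1}{4806} \approx -0.00020807$
$h - 1669 = - \frac{1}{4806} - 1669 = - \frac{8021215}{4806}$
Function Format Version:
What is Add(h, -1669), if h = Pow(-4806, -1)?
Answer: Rational(-8021215, 4806) ≈ -1669.0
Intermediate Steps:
h = Rational(-1, 4806) ≈ -0.00020807
Add(h, -1669) = Add(Rational(-1, 4806), -1669) = Rational(-8021215, 4806)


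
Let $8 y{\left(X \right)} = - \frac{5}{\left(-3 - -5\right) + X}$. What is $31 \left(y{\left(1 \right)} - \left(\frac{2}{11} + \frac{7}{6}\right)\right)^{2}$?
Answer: $\frac{581839}{7744} \approx 75.134$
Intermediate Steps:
$y{\left(X \right)} = - \frac{5}{8 \left(2 + X\right)}$ ($y{\left(X \right)} = \frac{\left(-5\right) \frac{1}{\left(-3 - -5\right) + X}}{8} = \frac{\left(-5\right) \frac{1}{\left(-3 + 5\right) + X}}{8} = \frac{\left(-5\right) \frac{1}{2 + X}}{8} = - \frac{5}{8 \left(2 + X\right)}$)
$31 \left(y{\left(1 \right)} - \left(\frac{2}{11} + \frac{7}{6}\right)\right)^{2} = 31 \left(- \frac{5}{16 + 8 \cdot 1} - \left(\frac{2}{11} + \frac{7}{6}\right)\right)^{2} = 31 \left(- \frac{5}{16 + 8} - \left(\frac{2}{11} + \frac{7}{6}\right)\right)^{2} = 31 \left(- \frac{5}{24} - \frac{89}{66}\right)^{2} = 31 \left(- \frac{137}{88}\right)^{2} = 31 \cdot \frac{18769}{7744} = \frac{581839}{7744}$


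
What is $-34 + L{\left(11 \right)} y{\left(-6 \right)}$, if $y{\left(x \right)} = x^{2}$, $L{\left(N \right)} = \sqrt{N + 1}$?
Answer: $-34 + 72 \sqrt{3} \approx 90.708$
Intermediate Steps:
$L{\left(N \right)} = \sqrt{1 + N}$
$-34 + L{\left(11 \right)} y{\left(-6 \right)} = -34 + \sqrt{1 + 11} \left(-6\right)^{2} = -34 + \sqrt{12} \cdot 36 = -34 + 2 \sqrt{3} \cdot 36 = -34 + 72 \sqrt{3}$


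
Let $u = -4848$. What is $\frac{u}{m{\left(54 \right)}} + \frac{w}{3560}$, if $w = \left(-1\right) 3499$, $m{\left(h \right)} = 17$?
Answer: $- \frac{17318363}{60520} \approx -286.16$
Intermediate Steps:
$w = -3499$
$\frac{u}{m{\left(54 \right)}} + \frac{w}{3560} = - \frac{4848}{17} - \frac{3499}{3560} = - \frac{17318363}{60520}$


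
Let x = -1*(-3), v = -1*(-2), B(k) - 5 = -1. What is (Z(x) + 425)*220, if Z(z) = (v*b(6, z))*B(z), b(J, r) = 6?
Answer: 104060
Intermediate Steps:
B(k) = 4 (B(k) = 5 - 1 = 4)
v = 2
x = 3
Z(z) = 48 (Z(z) = (2*6)*4 = 12*4 = 48)
(Z(x) + 425)*220 = (48 + 425)*220 = 473*220 = 104060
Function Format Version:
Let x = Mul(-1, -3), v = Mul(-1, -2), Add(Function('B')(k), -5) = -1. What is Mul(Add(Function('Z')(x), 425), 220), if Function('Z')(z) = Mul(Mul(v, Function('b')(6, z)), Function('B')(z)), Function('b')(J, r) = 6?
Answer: 104060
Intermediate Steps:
Function('B')(k) = 4 (Function('B')(k) = Add(5, -1) = 4)
v = 2
x = 3
Function('Z')(z) = 48 (Function('Z')(z) = Mul(Mul(2, 6), 4) = Mul(12, 4) = 48)
Mul(Add(Function('Z')(x), 425), 220) = Mul(Add(48, 425), 220) = Mul(473, 220) = 104060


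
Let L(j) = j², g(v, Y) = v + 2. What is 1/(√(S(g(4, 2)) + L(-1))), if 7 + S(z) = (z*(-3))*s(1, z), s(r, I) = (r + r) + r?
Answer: -I*√15/30 ≈ -0.1291*I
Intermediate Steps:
g(v, Y) = 2 + v
s(r, I) = 3*r (s(r, I) = 2*r + r = 3*r)
S(z) = -7 - 9*z (S(z) = -7 + (z*(-3))*(3*1) = -7 - 3*z*3 = -7 - 9*z)
1/(√(S(g(4, 2)) + L(-1))) = 1/(√((-7 - 9*(2 + 4)) + (-1)²)) = 1/(√((-7 - 9*6) + 1)) = 1/(√((-7 - 54) + 1)) = 1/(√(-61 + 1)) = 1/(√(-60)) = 1/(2*I*√15) = -I*√15/30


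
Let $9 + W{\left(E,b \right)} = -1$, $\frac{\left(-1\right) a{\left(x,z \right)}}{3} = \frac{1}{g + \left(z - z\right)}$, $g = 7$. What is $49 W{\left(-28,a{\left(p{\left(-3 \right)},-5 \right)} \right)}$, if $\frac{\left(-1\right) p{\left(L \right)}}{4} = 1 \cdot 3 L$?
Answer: $-490$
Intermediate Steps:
$p{\left(L \right)} = - 12 L$ ($p{\left(L \right)} = - 4 \cdot 1 \cdot 3 L = - 4 \cdot 3 L = - 12 L$)
$a{\left(x,z \right)} = - \frac{3}{7}$ ($a{\left(x,z \right)} = - \frac{3}{7 + \left(z - z\right)} = - \frac{3}{7 + 0} = - \frac{3}{7}$)
$W{\left(E,b \right)} = -10$ ($W{\left(E,b \right)} = -9 - 1 = -10$)
$49 W{\left(-28,a{\left(p{\left(-3 \right)},-5 \right)} \right)} = 49 \left(-10\right) = -490$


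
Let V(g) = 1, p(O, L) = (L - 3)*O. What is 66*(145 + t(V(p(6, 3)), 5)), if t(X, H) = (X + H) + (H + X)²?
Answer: 12342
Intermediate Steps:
p(O, L) = O*(-3 + L) (p(O, L) = (-3 + L)*O = O*(-3 + L))
t(X, H) = H + X + (H + X)² (t(X, H) = (H + X) + (H + X)² = H + X + (H + X)²)
66*(145 + t(V(p(6, 3)), 5)) = 66*(145 + (5 + 1 + (5 + 1)²)) = 66*(145 + (5 + 1 + 6²)) = 66*(145 + (5 + 1 + 36)) = 66*(145 + 42) = 66*187 = 12342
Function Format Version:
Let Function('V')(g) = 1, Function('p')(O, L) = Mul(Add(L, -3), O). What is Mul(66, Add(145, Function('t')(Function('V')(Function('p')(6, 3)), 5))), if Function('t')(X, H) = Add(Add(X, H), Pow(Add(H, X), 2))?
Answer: 12342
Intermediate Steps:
Function('p')(O, L) = Mul(O, Add(-3, L)) (Function('p')(O, L) = Mul(Add(-3, L), O) = Mul(O, Add(-3, L)))
Function('t')(X, H) = Add(H, X, Pow(Add(H, X), 2)) (Function('t')(X, H) = Add(Add(H, X), Pow(Add(H, X), 2)) = Add(H, X, Pow(Add(H, X), 2)))
Mul(66, Add(145, Function('t')(Function('V')(Function('p')(6, 3)), 5))) = Mul(66, Add(145, Add(5, 1, Pow(Add(5, 1), 2)))) = Mul(66, Add(145, Add(5, 1, Pow(6, 2)))) = Mul(66, Add(145, Add(5, 1, 36))) = Mul(66, Add(145, 42)) = Mul(66, 187) = 12342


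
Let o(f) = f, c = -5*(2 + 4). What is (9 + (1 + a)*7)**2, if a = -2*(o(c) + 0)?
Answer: 190096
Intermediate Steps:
c = -30 (c = -5*6 = -30)
a = 60 (a = -2*(-30 + 0) = -2*(-30) = 60)
(9 + (1 + a)*7)**2 = (9 + (1 + 60)*7)**2 = (9 + 61*7)**2 = (9 + 427)**2 = 436**2 = 190096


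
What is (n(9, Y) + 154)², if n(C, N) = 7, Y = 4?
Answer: 25921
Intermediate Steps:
(n(9, Y) + 154)² = (7 + 154)² = 161² = 25921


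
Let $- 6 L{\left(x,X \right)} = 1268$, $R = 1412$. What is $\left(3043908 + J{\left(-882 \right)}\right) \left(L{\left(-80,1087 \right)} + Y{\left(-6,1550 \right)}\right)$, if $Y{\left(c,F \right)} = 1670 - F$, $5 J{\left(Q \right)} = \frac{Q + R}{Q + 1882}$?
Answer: $- \frac{208507705261}{750} \approx -2.7801 \cdot 10^{8}$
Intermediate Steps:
$L{\left(x,X \right)} = - \frac{634}{3}$ ($L{\left(x,X \right)} = \left(- \frac{1}{6}\right) 1268 = - \frac{634}{3}$)
$J{\left(Q \right)} = \frac{1412 + Q}{5 \left(1882 + Q\right)}$ ($J{\left(Q \right)} = \frac{\left(Q + 1412\right) \frac{1}{Q + 1882}}{5} = \frac{\left(1412 + Q\right) \frac{1}{1882 + Q}}{5} = \frac{\frac{1}{1882 + Q} \left(1412 + Q\right)}{5} = \frac{1412 + Q}{5 \left(1882 + Q\right)}$)
$\left(3043908 + J{\left(-882 \right)}\right) \left(L{\left(-80,1087 \right)} + Y{\left(-6,1550 \right)}\right) = \left(3043908 + \frac{1412 - 882}{5 \left(1882 - 882\right)}\right) \left(- \frac{634}{3} + \left(1670 - 1550\right)\right) = \left(3043908 + \frac{1}{5} \cdot \frac{1}{1000} \cdot 530\right) \left(- \frac{634}{3} + \left(1670 - 1550\right)\right) = \left(3043908 + \frac{1}{5} \cdot \frac{1}{1000} \cdot 530\right) \left(- \frac{634}{3} + 120\right) = \left(3043908 + \frac{53}{500}\right) \left(- \frac{274}{3}\right) = \frac{1521954053}{500} \left(- \frac{274}{3}\right) = - \frac{208507705261}{750}$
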